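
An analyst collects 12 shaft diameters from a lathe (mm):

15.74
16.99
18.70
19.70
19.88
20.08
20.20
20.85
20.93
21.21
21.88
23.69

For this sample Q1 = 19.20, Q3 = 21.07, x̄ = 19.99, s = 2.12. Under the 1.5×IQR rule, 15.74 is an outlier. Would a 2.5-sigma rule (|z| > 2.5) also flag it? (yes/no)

no

z = (15.74 − 19.99) / 2.12 = -2.00.
|z| = 2.00 ≤ 2.5.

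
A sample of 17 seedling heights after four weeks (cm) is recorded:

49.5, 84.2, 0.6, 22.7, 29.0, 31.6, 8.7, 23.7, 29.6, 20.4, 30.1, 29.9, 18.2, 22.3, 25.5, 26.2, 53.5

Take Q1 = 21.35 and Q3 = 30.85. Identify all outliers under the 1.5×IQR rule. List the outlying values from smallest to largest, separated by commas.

0.6, 49.5, 53.5, 84.2

IQR = Q3 − Q1 = 30.85 − 21.35 = 9.50.
Lower fence = Q1 − 1.5·IQR = 21.35 − 14.25 = 7.10.
Upper fence = Q3 + 1.5·IQR = 30.85 + 14.25 = 45.10.
0.6 < 7.10 → outlier.
49.5 > 45.10 → outlier.
53.5 > 45.10 → outlier.
84.2 > 45.10 → outlier.
All remaining values lie within [7.10, 45.10].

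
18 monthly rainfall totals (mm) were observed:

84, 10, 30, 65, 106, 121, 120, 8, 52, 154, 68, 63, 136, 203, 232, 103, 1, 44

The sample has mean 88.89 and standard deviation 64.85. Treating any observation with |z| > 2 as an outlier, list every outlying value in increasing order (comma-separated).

232

Cutoffs at x̄ ± 2s: 88.89 ± 2·64.85 = [-40.81, 218.59].
232: z = 2.21, |z| > 2 → outlier.
Every other value lies within [-40.81, 218.59].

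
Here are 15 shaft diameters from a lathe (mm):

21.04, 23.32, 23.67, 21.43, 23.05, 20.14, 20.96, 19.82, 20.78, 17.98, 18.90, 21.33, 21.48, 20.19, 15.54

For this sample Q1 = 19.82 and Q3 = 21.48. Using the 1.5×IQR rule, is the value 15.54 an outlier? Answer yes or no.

yes

IQR = Q3 − Q1 = 21.48 − 19.82 = 1.66.
Lower fence = Q1 − 1.5·IQR = 19.82 − 2.49 = 17.33.
Upper fence = Q3 + 1.5·IQR = 21.48 + 2.49 = 23.97.
15.54 lies below the lower fence.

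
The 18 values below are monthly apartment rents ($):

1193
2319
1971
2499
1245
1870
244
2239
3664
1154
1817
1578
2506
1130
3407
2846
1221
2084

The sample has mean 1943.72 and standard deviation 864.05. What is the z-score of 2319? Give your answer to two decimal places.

0.43

z = (2319 − 1943.72) / 864.05 = 0.43.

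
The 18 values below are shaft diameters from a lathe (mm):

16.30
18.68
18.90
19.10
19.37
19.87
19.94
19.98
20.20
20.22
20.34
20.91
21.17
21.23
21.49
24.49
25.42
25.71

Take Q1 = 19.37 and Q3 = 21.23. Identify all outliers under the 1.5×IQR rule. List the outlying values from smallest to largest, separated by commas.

IQR = Q3 − Q1 = 21.23 − 19.37 = 1.86.
Lower fence = Q1 − 1.5·IQR = 19.37 − 2.79 = 16.58.
Upper fence = Q3 + 1.5·IQR = 21.23 + 2.79 = 24.02.
16.30 < 16.58 → outlier.
24.49 > 24.02 → outlier.
25.42 > 24.02 → outlier.
25.71 > 24.02 → outlier.
All remaining values lie within [16.58, 24.02].

16.30, 24.49, 25.42, 25.71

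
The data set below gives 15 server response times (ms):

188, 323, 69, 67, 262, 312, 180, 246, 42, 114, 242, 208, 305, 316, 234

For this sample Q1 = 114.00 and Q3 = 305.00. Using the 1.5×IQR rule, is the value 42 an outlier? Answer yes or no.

IQR = Q3 − Q1 = 305.00 − 114.00 = 191.00.
Lower fence = Q1 − 1.5·IQR = 114.00 − 286.50 = -172.50.
Upper fence = Q3 + 1.5·IQR = 305.00 + 286.50 = 591.50.
42 lies within [-172.50, 591.50].

no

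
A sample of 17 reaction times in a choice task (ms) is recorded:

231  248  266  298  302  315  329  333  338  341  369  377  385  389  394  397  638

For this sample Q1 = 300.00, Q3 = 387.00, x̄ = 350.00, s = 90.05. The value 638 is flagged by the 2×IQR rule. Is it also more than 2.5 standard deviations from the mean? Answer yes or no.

z = (638 − 350.00) / 90.05 = 3.20.
|z| = 3.20 > 2.5.

yes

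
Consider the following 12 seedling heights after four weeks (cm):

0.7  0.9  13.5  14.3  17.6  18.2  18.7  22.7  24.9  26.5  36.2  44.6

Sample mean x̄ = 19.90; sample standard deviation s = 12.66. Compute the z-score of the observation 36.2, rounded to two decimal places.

1.29

z = (36.2 − 19.90) / 12.66 = 1.29.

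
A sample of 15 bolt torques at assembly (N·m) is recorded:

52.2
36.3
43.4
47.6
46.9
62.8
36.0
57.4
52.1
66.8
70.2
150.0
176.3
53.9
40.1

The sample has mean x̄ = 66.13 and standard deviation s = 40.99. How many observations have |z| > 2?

2

Cutoffs: x̄ ± 2s = [-15.85, 148.11].
Outside the cutoffs: 150.0, 176.3.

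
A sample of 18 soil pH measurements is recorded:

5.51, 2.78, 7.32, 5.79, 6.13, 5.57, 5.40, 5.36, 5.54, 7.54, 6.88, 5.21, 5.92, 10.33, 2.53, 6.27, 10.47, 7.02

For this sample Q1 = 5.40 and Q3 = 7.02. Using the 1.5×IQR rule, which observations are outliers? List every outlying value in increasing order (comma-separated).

IQR = Q3 − Q1 = 7.02 − 5.40 = 1.62.
Lower fence = Q1 − 1.5·IQR = 5.40 − 2.43 = 2.97.
Upper fence = Q3 + 1.5·IQR = 7.02 + 2.43 = 9.45.
2.53 < 2.97 → outlier.
2.78 < 2.97 → outlier.
10.33 > 9.45 → outlier.
10.47 > 9.45 → outlier.
All remaining values lie within [2.97, 9.45].

2.53, 2.78, 10.33, 10.47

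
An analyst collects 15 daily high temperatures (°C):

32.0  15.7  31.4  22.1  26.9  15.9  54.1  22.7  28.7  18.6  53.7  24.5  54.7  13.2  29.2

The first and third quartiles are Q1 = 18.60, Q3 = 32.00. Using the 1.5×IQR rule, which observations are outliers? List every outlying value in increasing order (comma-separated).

53.7, 54.1, 54.7

IQR = Q3 − Q1 = 32.00 − 18.60 = 13.40.
Lower fence = Q1 − 1.5·IQR = 18.60 − 20.10 = -1.50.
Upper fence = Q3 + 1.5·IQR = 32.00 + 20.10 = 52.10.
53.7 > 52.10 → outlier.
54.1 > 52.10 → outlier.
54.7 > 52.10 → outlier.
All remaining values lie within [-1.50, 52.10].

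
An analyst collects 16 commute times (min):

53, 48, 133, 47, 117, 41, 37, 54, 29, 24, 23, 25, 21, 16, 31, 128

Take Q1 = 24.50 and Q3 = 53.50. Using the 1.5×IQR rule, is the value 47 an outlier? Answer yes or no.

IQR = Q3 − Q1 = 53.50 − 24.50 = 29.00.
Lower fence = Q1 − 1.5·IQR = 24.50 − 43.50 = -19.00.
Upper fence = Q3 + 1.5·IQR = 53.50 + 43.50 = 97.00.
47 lies within [-19.00, 97.00].

no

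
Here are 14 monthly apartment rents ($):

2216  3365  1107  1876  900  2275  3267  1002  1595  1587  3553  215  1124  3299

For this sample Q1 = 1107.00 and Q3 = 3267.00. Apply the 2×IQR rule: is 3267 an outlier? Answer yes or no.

no

IQR = Q3 − Q1 = 3267.00 − 1107.00 = 2160.00.
Lower fence = Q1 − 2·IQR = 1107.00 − 4320.00 = -3213.00.
Upper fence = Q3 + 2·IQR = 3267.00 + 4320.00 = 7587.00.
3267 lies within [-3213.00, 7587.00].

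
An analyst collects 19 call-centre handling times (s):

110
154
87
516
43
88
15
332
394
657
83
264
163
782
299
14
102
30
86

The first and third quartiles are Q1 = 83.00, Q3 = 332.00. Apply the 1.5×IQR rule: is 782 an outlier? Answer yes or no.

IQR = Q3 − Q1 = 332.00 − 83.00 = 249.00.
Lower fence = Q1 − 1.5·IQR = 83.00 − 373.50 = -290.50.
Upper fence = Q3 + 1.5·IQR = 332.00 + 373.50 = 705.50.
782 lies above the upper fence.

yes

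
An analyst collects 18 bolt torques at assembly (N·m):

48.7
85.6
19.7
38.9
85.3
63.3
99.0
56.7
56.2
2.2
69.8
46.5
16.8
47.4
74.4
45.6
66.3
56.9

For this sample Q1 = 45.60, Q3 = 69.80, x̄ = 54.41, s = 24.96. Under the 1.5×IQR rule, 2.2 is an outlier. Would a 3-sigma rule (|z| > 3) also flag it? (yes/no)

no

z = (2.2 − 54.41) / 24.96 = -2.09.
|z| = 2.09 ≤ 3.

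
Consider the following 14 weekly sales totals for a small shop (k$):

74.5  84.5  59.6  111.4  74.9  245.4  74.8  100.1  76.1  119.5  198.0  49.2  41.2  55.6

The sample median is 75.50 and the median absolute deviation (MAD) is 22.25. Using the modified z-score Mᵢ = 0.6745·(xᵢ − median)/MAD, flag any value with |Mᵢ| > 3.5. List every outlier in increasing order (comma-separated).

|Mᵢ| > 3.5 ⇔ |xᵢ − 75.50| > 3.5·22.25/0.6745 = 115.46.
So outliers lie outside [-39.96, 190.96].
198.0: M = 3.71 → outlier.
245.4: M = 5.15 → outlier.

198.0, 245.4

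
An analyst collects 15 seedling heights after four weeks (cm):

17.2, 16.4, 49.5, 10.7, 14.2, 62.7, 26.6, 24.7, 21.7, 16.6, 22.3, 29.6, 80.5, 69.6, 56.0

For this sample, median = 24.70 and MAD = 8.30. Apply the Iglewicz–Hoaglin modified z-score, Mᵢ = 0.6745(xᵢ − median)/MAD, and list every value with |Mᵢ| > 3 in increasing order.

62.7, 69.6, 80.5

|Mᵢ| > 3 ⇔ |xᵢ − 24.70| > 3·8.30/0.6745 = 36.92.
So outliers lie outside [-12.22, 61.62].
62.7: M = 3.09 → outlier.
69.6: M = 3.65 → outlier.
80.5: M = 4.53 → outlier.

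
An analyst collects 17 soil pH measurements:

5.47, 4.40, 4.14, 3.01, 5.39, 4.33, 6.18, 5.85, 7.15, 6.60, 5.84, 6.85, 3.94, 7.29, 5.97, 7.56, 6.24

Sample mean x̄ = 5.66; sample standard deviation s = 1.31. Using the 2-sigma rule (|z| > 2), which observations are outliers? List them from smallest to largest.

Cutoffs at x̄ ± 2s: 5.66 ± 2·1.31 = [3.04, 8.28].
3.01: z = -2.02, |z| > 2 → outlier.
Every other value lies within [3.04, 8.28].

3.01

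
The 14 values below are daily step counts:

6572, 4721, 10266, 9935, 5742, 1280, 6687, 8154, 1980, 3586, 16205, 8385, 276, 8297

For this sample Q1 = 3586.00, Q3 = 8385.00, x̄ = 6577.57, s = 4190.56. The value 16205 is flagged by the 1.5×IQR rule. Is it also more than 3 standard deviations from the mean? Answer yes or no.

z = (16205 − 6577.57) / 4190.56 = 2.30.
|z| = 2.30 ≤ 3.

no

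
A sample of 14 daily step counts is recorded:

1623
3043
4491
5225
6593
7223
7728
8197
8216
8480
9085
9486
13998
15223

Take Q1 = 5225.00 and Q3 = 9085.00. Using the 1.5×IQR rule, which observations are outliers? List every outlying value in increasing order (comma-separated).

IQR = Q3 − Q1 = 9085.00 − 5225.00 = 3860.00.
Lower fence = Q1 − 1.5·IQR = 5225.00 − 5790.00 = -565.00.
Upper fence = Q3 + 1.5·IQR = 9085.00 + 5790.00 = 14875.00.
15223 > 14875.00 → outlier.
All remaining values lie within [-565.00, 14875.00].

15223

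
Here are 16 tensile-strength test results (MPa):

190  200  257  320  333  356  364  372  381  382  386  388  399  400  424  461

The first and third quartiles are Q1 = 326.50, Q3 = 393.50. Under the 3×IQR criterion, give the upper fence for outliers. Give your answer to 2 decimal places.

594.50

IQR = Q3 − Q1 = 393.50 − 326.50 = 67.00.
Lower fence = Q1 − 3·IQR = 326.50 − 201.00 = 125.50.
Upper fence = Q3 + 3·IQR = 393.50 + 201.00 = 594.50.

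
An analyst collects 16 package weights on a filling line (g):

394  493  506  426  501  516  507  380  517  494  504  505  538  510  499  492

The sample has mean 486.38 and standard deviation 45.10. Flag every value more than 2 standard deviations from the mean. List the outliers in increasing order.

Cutoffs at x̄ ± 2s: 486.38 ± 2·45.10 = [396.18, 576.58].
380: z = -2.36, |z| > 2 → outlier.
394: z = -2.05, |z| > 2 → outlier.
Every other value lies within [396.18, 576.58].

380, 394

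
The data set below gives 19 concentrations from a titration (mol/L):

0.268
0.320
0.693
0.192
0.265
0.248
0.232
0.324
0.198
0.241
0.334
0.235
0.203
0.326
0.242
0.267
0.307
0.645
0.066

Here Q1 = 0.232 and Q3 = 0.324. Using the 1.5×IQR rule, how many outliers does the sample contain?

IQR = 0.092; fences at 0.232 − 0.138 = 0.094 and 0.324 + 0.138 = 0.462.
Outside the cutoffs: 0.066, 0.645, 0.693.

3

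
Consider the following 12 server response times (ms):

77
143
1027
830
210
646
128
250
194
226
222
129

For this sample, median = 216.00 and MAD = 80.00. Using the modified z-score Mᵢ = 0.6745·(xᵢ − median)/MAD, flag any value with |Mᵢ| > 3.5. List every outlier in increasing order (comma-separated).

|Mᵢ| > 3.5 ⇔ |xᵢ − 216.00| > 3.5·80.00/0.6745 = 415.12.
So outliers lie outside [-199.12, 631.12].
646: M = 3.63 → outlier.
830: M = 5.18 → outlier.
1027: M = 6.84 → outlier.

646, 830, 1027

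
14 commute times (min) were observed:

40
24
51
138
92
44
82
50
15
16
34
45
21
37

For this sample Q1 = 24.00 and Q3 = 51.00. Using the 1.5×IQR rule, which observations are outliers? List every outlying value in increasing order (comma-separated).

92, 138

IQR = Q3 − Q1 = 51.00 − 24.00 = 27.00.
Lower fence = Q1 − 1.5·IQR = 24.00 − 40.50 = -16.50.
Upper fence = Q3 + 1.5·IQR = 51.00 + 40.50 = 91.50.
92 > 91.50 → outlier.
138 > 91.50 → outlier.
All remaining values lie within [-16.50, 91.50].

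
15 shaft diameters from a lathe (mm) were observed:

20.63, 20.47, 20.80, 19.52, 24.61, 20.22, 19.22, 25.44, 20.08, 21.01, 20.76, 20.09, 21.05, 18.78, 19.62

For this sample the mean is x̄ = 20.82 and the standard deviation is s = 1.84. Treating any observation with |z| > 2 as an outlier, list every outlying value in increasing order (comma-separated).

24.61, 25.44

Cutoffs at x̄ ± 2s: 20.82 ± 2·1.84 = [17.14, 24.50].
24.61: z = 2.06, |z| > 2 → outlier.
25.44: z = 2.51, |z| > 2 → outlier.
Every other value lies within [17.14, 24.50].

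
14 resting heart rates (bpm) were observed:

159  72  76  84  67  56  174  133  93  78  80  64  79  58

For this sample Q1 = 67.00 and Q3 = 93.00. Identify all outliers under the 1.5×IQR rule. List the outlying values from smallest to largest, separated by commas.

133, 159, 174

IQR = Q3 − Q1 = 93.00 − 67.00 = 26.00.
Lower fence = Q1 − 1.5·IQR = 67.00 − 39.00 = 28.00.
Upper fence = Q3 + 1.5·IQR = 93.00 + 39.00 = 132.00.
133 > 132.00 → outlier.
159 > 132.00 → outlier.
174 > 132.00 → outlier.
All remaining values lie within [28.00, 132.00].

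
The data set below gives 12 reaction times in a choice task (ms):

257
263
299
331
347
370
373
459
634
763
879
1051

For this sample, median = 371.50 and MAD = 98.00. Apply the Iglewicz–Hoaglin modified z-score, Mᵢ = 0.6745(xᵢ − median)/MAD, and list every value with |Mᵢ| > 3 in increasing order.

|Mᵢ| > 3 ⇔ |xᵢ − 371.50| > 3·98.00/0.6745 = 435.88.
So outliers lie outside [-64.38, 807.38].
879: M = 3.49 → outlier.
1051: M = 4.68 → outlier.

879, 1051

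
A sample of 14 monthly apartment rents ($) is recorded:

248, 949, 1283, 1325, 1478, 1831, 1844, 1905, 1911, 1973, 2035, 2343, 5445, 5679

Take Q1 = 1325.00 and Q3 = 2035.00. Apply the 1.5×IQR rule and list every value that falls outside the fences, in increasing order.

248, 5445, 5679

IQR = Q3 − Q1 = 2035.00 − 1325.00 = 710.00.
Lower fence = Q1 − 1.5·IQR = 1325.00 − 1065.00 = 260.00.
Upper fence = Q3 + 1.5·IQR = 2035.00 + 1065.00 = 3100.00.
248 < 260.00 → outlier.
5445 > 3100.00 → outlier.
5679 > 3100.00 → outlier.
All remaining values lie within [260.00, 3100.00].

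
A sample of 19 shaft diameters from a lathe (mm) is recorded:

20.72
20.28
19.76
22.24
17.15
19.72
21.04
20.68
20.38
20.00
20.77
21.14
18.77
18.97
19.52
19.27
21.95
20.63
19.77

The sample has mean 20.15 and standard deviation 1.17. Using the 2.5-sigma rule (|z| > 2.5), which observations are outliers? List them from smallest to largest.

Cutoffs at x̄ ± 2.5s: 20.15 ± 2.5·1.17 = [17.225, 23.075].
17.15: z = -2.56, |z| > 2.5 → outlier.
Every other value lies within [17.225, 23.075].

17.15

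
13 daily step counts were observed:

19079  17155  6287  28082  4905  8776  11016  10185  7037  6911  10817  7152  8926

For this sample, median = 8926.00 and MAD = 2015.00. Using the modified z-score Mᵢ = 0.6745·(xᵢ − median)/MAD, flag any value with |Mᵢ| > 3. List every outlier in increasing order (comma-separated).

19079, 28082

|Mᵢ| > 3 ⇔ |xᵢ − 8926.00| > 3·2015.00/0.6745 = 8962.19.
So outliers lie outside [-36.19, 17888.19].
19079: M = 3.40 → outlier.
28082: M = 6.41 → outlier.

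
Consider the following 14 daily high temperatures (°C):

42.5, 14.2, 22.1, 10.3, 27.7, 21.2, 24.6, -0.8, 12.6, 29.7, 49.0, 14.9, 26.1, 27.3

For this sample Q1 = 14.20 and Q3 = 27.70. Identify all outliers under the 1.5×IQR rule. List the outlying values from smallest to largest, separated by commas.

49.0

IQR = Q3 − Q1 = 27.70 − 14.20 = 13.50.
Lower fence = Q1 − 1.5·IQR = 14.20 − 20.25 = -6.05.
Upper fence = Q3 + 1.5·IQR = 27.70 + 20.25 = 47.95.
49.0 > 47.95 → outlier.
All remaining values lie within [-6.05, 47.95].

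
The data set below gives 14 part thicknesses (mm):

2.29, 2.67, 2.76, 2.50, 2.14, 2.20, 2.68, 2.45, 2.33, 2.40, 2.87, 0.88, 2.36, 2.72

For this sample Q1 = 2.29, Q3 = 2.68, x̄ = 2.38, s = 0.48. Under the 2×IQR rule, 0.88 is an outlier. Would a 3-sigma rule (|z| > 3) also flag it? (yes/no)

z = (0.88 − 2.38) / 0.48 = -3.13.
|z| = 3.13 > 3.

yes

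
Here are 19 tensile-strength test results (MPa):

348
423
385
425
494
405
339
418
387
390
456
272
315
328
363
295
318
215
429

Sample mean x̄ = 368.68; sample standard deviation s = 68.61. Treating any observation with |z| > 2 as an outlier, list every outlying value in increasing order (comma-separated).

215

Cutoffs at x̄ ± 2s: 368.68 ± 2·68.61 = [231.46, 505.90].
215: z = -2.24, |z| > 2 → outlier.
Every other value lies within [231.46, 505.90].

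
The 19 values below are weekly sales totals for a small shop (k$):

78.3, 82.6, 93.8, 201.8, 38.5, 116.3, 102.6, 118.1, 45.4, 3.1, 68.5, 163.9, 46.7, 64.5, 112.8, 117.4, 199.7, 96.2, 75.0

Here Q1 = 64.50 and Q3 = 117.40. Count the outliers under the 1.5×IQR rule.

2

IQR = 52.90; fences at 64.50 − 79.35 = -14.85 and 117.40 + 79.35 = 196.75.
Outside the cutoffs: 199.7, 201.8.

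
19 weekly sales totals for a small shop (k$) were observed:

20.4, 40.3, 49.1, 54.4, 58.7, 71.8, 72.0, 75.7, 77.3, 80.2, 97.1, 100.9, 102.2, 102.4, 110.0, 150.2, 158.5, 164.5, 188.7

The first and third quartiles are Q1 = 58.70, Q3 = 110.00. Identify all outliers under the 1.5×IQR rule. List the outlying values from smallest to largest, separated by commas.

188.7

IQR = Q3 − Q1 = 110.00 − 58.70 = 51.30.
Lower fence = Q1 − 1.5·IQR = 58.70 − 76.95 = -18.25.
Upper fence = Q3 + 1.5·IQR = 110.00 + 76.95 = 186.95.
188.7 > 186.95 → outlier.
All remaining values lie within [-18.25, 186.95].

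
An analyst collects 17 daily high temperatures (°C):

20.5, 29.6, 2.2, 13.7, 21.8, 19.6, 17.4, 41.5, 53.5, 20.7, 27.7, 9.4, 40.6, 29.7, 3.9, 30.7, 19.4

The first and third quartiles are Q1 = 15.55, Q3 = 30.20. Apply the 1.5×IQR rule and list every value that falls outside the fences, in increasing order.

IQR = Q3 − Q1 = 30.20 − 15.55 = 14.65.
Lower fence = Q1 − 1.5·IQR = 15.55 − 21.975 = -6.425.
Upper fence = Q3 + 1.5·IQR = 30.20 + 21.975 = 52.175.
53.5 > 52.175 → outlier.
All remaining values lie within [-6.425, 52.175].

53.5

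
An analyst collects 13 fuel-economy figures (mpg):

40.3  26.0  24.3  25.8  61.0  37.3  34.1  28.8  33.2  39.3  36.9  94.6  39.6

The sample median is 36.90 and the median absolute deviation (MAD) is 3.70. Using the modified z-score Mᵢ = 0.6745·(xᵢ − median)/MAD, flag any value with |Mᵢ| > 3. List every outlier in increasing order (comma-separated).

|Mᵢ| > 3 ⇔ |xᵢ − 36.90| > 3·3.70/0.6745 = 16.46.
So outliers lie outside [20.44, 53.36].
61.0: M = 4.39 → outlier.
94.6: M = 10.52 → outlier.

61.0, 94.6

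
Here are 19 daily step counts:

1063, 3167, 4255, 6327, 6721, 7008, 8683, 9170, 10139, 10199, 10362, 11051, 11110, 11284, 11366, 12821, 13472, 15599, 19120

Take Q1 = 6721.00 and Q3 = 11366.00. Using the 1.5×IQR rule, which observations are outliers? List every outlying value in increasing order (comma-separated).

IQR = Q3 − Q1 = 11366.00 − 6721.00 = 4645.00.
Lower fence = Q1 − 1.5·IQR = 6721.00 − 6967.50 = -246.50.
Upper fence = Q3 + 1.5·IQR = 11366.00 + 6967.50 = 18333.50.
19120 > 18333.50 → outlier.
All remaining values lie within [-246.50, 18333.50].

19120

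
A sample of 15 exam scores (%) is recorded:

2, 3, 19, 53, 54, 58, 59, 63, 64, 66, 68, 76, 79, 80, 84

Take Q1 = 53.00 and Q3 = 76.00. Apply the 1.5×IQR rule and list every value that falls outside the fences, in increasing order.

IQR = Q3 − Q1 = 76.00 − 53.00 = 23.00.
Lower fence = Q1 − 1.5·IQR = 53.00 − 34.50 = 18.50.
Upper fence = Q3 + 1.5·IQR = 76.00 + 34.50 = 110.50.
2 < 18.50 → outlier.
3 < 18.50 → outlier.
All remaining values lie within [18.50, 110.50].

2, 3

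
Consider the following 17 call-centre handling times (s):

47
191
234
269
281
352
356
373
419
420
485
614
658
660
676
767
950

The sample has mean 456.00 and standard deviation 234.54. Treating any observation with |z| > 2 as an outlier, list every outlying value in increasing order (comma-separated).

Cutoffs at x̄ ± 2s: 456.00 ± 2·234.54 = [-13.08, 925.08].
950: z = 2.11, |z| > 2 → outlier.
Every other value lies within [-13.08, 925.08].

950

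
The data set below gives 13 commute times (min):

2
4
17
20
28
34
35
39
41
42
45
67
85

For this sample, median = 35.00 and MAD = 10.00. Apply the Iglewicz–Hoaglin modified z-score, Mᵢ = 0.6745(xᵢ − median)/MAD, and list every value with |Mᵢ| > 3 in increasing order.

85

|Mᵢ| > 3 ⇔ |xᵢ − 35.00| > 3·10.00/0.6745 = 44.48.
So outliers lie outside [-9.48, 79.48].
85: M = 3.37 → outlier.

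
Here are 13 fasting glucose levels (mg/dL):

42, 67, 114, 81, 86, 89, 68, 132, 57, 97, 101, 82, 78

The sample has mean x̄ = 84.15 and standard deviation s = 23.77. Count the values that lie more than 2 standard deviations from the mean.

1

Cutoffs: x̄ ± 2s = [36.61, 131.69].
Outside the cutoffs: 132.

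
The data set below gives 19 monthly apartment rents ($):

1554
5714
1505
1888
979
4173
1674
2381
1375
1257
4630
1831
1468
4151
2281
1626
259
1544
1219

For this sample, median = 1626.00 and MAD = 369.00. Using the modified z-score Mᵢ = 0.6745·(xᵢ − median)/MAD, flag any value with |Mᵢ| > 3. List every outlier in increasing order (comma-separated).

4151, 4173, 4630, 5714

|Mᵢ| > 3 ⇔ |xᵢ − 1626.00| > 3·369.00/0.6745 = 1641.22.
So outliers lie outside [-15.22, 3267.22].
4151: M = 4.62 → outlier.
4173: M = 4.66 → outlier.
4630: M = 5.49 → outlier.
5714: M = 7.47 → outlier.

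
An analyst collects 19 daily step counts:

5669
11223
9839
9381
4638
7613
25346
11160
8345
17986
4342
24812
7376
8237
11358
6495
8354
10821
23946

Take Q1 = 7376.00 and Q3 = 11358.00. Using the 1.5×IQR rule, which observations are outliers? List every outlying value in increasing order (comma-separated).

17986, 23946, 24812, 25346

IQR = Q3 − Q1 = 11358.00 − 7376.00 = 3982.00.
Lower fence = Q1 − 1.5·IQR = 7376.00 − 5973.00 = 1403.00.
Upper fence = Q3 + 1.5·IQR = 11358.00 + 5973.00 = 17331.00.
17986 > 17331.00 → outlier.
23946 > 17331.00 → outlier.
24812 > 17331.00 → outlier.
25346 > 17331.00 → outlier.
All remaining values lie within [1403.00, 17331.00].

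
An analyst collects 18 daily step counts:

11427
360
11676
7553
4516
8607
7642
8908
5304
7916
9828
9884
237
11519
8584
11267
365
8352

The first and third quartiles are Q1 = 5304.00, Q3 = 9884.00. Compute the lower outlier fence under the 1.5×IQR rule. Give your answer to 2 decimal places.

IQR = Q3 − Q1 = 9884.00 − 5304.00 = 4580.00.
Lower fence = Q1 − 1.5·IQR = 5304.00 − 6870.00 = -1566.00.
Upper fence = Q3 + 1.5·IQR = 9884.00 + 6870.00 = 16754.00.

-1566.00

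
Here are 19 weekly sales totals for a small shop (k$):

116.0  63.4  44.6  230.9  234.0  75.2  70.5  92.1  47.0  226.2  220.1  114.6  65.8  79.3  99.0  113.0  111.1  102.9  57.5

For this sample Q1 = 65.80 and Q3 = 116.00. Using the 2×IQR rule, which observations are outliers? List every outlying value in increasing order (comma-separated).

220.1, 226.2, 230.9, 234.0

IQR = Q3 − Q1 = 116.00 − 65.80 = 50.20.
Lower fence = Q1 − 2·IQR = 65.80 − 100.40 = -34.60.
Upper fence = Q3 + 2·IQR = 116.00 + 100.40 = 216.40.
220.1 > 216.40 → outlier.
226.2 > 216.40 → outlier.
230.9 > 216.40 → outlier.
234.0 > 216.40 → outlier.
All remaining values lie within [-34.60, 216.40].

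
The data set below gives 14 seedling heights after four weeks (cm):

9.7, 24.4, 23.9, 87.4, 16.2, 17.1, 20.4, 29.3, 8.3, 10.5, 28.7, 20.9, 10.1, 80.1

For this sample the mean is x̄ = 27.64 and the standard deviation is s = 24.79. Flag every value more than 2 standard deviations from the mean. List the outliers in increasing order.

Cutoffs at x̄ ± 2s: 27.64 ± 2·24.79 = [-21.94, 77.22].
80.1: z = 2.12, |z| > 2 → outlier.
87.4: z = 2.41, |z| > 2 → outlier.
Every other value lies within [-21.94, 77.22].

80.1, 87.4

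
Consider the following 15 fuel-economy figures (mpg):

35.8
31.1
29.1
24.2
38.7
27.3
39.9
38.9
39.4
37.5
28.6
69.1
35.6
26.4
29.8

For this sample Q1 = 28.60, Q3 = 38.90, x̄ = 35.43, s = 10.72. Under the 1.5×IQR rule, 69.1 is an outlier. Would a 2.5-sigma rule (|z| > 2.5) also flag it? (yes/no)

yes

z = (69.1 − 35.43) / 10.72 = 3.14.
|z| = 3.14 > 2.5.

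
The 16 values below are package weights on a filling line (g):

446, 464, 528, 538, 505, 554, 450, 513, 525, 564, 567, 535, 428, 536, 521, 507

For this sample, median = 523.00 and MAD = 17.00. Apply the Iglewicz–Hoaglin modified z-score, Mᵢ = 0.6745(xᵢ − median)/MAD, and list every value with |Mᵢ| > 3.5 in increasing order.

428

|Mᵢ| > 3.5 ⇔ |xᵢ − 523.00| > 3.5·17.00/0.6745 = 88.21.
So outliers lie outside [434.79, 611.21].
428: M = -3.77 → outlier.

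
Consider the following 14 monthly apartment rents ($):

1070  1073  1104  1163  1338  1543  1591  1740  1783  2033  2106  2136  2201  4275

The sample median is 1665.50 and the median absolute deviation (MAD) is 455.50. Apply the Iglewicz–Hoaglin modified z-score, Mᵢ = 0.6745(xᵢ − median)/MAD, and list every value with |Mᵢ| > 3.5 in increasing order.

4275

|Mᵢ| > 3.5 ⇔ |xᵢ − 1665.50| > 3.5·455.50/0.6745 = 2363.60.
So outliers lie outside [-698.10, 4029.10].
4275: M = 3.86 → outlier.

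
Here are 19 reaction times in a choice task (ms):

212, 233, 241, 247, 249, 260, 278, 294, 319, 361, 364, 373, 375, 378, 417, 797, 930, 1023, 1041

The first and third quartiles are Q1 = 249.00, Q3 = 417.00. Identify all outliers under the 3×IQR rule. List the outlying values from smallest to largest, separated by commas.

930, 1023, 1041

IQR = Q3 − Q1 = 417.00 − 249.00 = 168.00.
Lower fence = Q1 − 3·IQR = 249.00 − 504.00 = -255.00.
Upper fence = Q3 + 3·IQR = 417.00 + 504.00 = 921.00.
930 > 921.00 → outlier.
1023 > 921.00 → outlier.
1041 > 921.00 → outlier.
All remaining values lie within [-255.00, 921.00].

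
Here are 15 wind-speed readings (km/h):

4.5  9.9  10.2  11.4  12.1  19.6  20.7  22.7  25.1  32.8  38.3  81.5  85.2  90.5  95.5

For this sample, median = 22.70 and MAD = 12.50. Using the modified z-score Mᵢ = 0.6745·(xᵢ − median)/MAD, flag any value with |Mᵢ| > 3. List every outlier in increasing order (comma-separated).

81.5, 85.2, 90.5, 95.5

|Mᵢ| > 3 ⇔ |xᵢ − 22.70| > 3·12.50/0.6745 = 55.60.
So outliers lie outside [-32.90, 78.30].
81.5: M = 3.17 → outlier.
85.2: M = 3.37 → outlier.
90.5: M = 3.66 → outlier.
95.5: M = 3.93 → outlier.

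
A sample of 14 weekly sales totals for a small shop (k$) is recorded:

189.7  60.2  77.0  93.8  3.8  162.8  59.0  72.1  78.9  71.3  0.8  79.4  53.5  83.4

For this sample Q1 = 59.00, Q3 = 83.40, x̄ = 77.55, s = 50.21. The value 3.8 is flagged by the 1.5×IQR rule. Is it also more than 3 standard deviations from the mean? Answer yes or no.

z = (3.8 − 77.55) / 50.21 = -1.47.
|z| = 1.47 ≤ 3.

no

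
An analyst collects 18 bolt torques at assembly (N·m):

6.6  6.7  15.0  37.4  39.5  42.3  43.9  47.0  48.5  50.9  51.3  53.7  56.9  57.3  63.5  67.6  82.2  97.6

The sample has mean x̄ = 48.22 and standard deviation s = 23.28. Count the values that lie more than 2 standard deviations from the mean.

1

Cutoffs: x̄ ± 2s = [1.66, 94.78].
Outside the cutoffs: 97.6.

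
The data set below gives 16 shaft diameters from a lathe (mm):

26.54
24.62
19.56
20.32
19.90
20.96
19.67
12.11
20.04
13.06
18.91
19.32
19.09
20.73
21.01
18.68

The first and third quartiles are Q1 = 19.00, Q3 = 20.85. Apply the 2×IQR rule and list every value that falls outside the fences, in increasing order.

12.11, 13.06, 24.62, 26.54

IQR = Q3 − Q1 = 20.85 − 19.00 = 1.85.
Lower fence = Q1 − 2·IQR = 19.00 − 3.70 = 15.30.
Upper fence = Q3 + 2·IQR = 20.85 + 3.70 = 24.55.
12.11 < 15.30 → outlier.
13.06 < 15.30 → outlier.
24.62 > 24.55 → outlier.
26.54 > 24.55 → outlier.
All remaining values lie within [15.30, 24.55].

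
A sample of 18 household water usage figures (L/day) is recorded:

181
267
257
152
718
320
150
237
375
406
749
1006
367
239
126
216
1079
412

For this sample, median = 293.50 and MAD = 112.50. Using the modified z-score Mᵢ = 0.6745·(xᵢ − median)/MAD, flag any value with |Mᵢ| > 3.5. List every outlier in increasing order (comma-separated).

1006, 1079

|Mᵢ| > 3.5 ⇔ |xᵢ − 293.50| > 3.5·112.50/0.6745 = 583.77.
So outliers lie outside [-290.27, 877.27].
1006: M = 4.27 → outlier.
1079: M = 4.71 → outlier.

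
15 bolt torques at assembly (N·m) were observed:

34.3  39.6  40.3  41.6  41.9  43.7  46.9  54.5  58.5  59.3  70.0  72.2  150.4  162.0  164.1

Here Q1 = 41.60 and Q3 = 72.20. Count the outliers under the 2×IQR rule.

3

IQR = 30.60; fences at 41.60 − 61.20 = -19.60 and 72.20 + 61.20 = 133.40.
Outside the cutoffs: 150.4, 162.0, 164.1.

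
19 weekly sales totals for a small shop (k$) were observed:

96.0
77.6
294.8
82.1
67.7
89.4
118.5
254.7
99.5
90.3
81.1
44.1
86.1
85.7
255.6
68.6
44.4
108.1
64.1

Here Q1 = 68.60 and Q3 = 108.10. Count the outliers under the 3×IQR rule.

IQR = 39.50; fences at 68.60 − 118.50 = -49.90 and 108.10 + 118.50 = 226.60.
Outside the cutoffs: 254.7, 255.6, 294.8.

3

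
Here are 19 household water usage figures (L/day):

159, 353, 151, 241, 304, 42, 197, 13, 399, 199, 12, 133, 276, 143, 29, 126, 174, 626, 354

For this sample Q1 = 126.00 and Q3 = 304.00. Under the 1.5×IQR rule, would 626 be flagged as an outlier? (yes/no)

yes

IQR = Q3 − Q1 = 304.00 − 126.00 = 178.00.
Lower fence = Q1 − 1.5·IQR = 126.00 − 267.00 = -141.00.
Upper fence = Q3 + 1.5·IQR = 304.00 + 267.00 = 571.00.
626 lies above the upper fence.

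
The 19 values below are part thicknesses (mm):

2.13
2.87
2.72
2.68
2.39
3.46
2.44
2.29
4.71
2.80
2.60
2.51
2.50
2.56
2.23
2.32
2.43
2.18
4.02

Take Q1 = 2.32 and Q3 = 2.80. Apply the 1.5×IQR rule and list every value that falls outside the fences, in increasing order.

4.02, 4.71

IQR = Q3 − Q1 = 2.80 − 2.32 = 0.48.
Lower fence = Q1 − 1.5·IQR = 2.32 − 0.72 = 1.60.
Upper fence = Q3 + 1.5·IQR = 2.80 + 0.72 = 3.52.
4.02 > 3.52 → outlier.
4.71 > 3.52 → outlier.
All remaining values lie within [1.60, 3.52].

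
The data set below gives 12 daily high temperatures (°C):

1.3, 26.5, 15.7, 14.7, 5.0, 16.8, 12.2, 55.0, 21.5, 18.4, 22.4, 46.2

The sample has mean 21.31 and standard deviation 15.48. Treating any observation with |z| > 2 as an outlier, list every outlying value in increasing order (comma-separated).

55.0

Cutoffs at x̄ ± 2s: 21.31 ± 2·15.48 = [-9.65, 52.27].
55.0: z = 2.18, |z| > 2 → outlier.
Every other value lies within [-9.65, 52.27].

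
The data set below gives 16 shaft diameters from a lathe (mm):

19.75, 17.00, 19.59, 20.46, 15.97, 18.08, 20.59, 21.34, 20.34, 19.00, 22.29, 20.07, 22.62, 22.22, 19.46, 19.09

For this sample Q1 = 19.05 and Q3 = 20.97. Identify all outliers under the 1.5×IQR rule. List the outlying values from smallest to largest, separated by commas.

15.97

IQR = Q3 − Q1 = 20.97 − 19.05 = 1.92.
Lower fence = Q1 − 1.5·IQR = 19.05 − 2.88 = 16.17.
Upper fence = Q3 + 1.5·IQR = 20.97 + 2.88 = 23.85.
15.97 < 16.17 → outlier.
All remaining values lie within [16.17, 23.85].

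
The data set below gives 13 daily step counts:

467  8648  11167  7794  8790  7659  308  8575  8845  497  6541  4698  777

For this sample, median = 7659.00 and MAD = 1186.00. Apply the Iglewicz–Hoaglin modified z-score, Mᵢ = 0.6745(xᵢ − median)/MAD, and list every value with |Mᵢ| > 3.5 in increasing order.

308, 467, 497, 777

|Mᵢ| > 3.5 ⇔ |xᵢ − 7659.00| > 3.5·1186.00/0.6745 = 6154.19.
So outliers lie outside [1504.81, 13813.19].
308: M = -4.18 → outlier.
467: M = -4.09 → outlier.
497: M = -4.07 → outlier.
777: M = -3.91 → outlier.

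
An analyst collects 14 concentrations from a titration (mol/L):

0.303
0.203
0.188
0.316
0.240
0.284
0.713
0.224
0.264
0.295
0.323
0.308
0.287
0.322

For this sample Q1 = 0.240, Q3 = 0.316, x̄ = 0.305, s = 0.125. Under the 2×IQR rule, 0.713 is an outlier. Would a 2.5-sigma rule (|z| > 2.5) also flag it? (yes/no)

yes

z = (0.713 − 0.305) / 0.125 = 3.26.
|z| = 3.26 > 2.5.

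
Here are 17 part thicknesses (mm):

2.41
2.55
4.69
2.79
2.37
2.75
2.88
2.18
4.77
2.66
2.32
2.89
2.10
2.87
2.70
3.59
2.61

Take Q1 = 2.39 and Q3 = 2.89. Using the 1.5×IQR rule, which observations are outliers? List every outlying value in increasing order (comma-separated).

IQR = Q3 − Q1 = 2.89 − 2.39 = 0.50.
Lower fence = Q1 − 1.5·IQR = 2.39 − 0.75 = 1.64.
Upper fence = Q3 + 1.5·IQR = 2.89 + 0.75 = 3.64.
4.69 > 3.64 → outlier.
4.77 > 3.64 → outlier.
All remaining values lie within [1.64, 3.64].

4.69, 4.77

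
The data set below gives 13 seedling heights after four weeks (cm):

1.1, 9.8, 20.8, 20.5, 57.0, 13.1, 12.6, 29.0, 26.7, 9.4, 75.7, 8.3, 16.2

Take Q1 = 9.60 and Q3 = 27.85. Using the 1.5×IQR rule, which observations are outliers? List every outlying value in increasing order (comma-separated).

57.0, 75.7

IQR = Q3 − Q1 = 27.85 − 9.60 = 18.25.
Lower fence = Q1 − 1.5·IQR = 9.60 − 27.375 = -17.775.
Upper fence = Q3 + 1.5·IQR = 27.85 + 27.375 = 55.225.
57.0 > 55.225 → outlier.
75.7 > 55.225 → outlier.
All remaining values lie within [-17.775, 55.225].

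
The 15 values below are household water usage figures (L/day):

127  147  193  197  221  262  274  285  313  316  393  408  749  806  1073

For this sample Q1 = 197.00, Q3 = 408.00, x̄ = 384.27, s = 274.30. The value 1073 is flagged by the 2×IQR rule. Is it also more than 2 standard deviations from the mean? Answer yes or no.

yes

z = (1073 − 384.27) / 274.30 = 2.51.
|z| = 2.51 > 2.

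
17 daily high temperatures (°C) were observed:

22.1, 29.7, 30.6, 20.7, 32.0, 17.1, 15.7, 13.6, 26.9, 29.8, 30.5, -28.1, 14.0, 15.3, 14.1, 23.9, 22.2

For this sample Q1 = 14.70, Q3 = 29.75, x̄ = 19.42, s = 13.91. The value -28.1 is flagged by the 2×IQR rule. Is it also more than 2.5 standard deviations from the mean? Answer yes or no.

z = (-28.1 − 19.42) / 13.91 = -3.42.
|z| = 3.42 > 2.5.

yes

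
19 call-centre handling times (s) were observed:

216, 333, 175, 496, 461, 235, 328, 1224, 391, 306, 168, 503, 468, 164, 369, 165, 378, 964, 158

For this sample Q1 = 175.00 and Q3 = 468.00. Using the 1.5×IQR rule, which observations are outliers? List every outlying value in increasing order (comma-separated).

964, 1224

IQR = Q3 − Q1 = 468.00 − 175.00 = 293.00.
Lower fence = Q1 − 1.5·IQR = 175.00 − 439.50 = -264.50.
Upper fence = Q3 + 1.5·IQR = 468.00 + 439.50 = 907.50.
964 > 907.50 → outlier.
1224 > 907.50 → outlier.
All remaining values lie within [-264.50, 907.50].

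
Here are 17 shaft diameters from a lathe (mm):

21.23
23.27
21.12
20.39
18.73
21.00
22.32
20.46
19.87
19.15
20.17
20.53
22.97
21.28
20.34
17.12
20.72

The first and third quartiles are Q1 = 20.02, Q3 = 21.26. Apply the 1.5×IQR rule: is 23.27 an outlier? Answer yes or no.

yes

IQR = Q3 − Q1 = 21.26 − 20.02 = 1.24.
Lower fence = Q1 − 1.5·IQR = 20.02 − 1.86 = 18.16.
Upper fence = Q3 + 1.5·IQR = 21.26 + 1.86 = 23.12.
23.27 lies above the upper fence.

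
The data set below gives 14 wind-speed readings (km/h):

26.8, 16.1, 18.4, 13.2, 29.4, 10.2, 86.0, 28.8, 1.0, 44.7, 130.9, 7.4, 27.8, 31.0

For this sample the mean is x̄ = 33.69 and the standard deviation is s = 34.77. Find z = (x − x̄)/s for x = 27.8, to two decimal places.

z = (27.8 − 33.69) / 34.77 = -0.17.

-0.17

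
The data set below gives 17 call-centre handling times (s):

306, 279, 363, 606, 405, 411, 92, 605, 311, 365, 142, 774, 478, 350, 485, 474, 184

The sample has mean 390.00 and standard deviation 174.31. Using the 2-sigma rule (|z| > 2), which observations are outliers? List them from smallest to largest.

774

Cutoffs at x̄ ± 2s: 390.00 ± 2·174.31 = [41.38, 738.62].
774: z = 2.20, |z| > 2 → outlier.
Every other value lies within [41.38, 738.62].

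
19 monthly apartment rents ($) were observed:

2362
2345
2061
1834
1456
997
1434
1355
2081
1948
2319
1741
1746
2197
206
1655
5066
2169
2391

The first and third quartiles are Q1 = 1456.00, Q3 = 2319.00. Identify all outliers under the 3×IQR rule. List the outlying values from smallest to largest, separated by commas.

IQR = Q3 − Q1 = 2319.00 − 1456.00 = 863.00.
Lower fence = Q1 − 3·IQR = 1456.00 − 2589.00 = -1133.00.
Upper fence = Q3 + 3·IQR = 2319.00 + 2589.00 = 4908.00.
5066 > 4908.00 → outlier.
All remaining values lie within [-1133.00, 4908.00].

5066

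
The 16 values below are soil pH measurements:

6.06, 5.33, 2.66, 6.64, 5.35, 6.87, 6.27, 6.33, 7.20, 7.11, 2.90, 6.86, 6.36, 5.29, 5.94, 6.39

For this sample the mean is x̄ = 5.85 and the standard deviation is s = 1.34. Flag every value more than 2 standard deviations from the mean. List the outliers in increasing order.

2.66, 2.90

Cutoffs at x̄ ± 2s: 5.85 ± 2·1.34 = [3.17, 8.53].
2.66: z = -2.38, |z| > 2 → outlier.
2.90: z = -2.20, |z| > 2 → outlier.
Every other value lies within [3.17, 8.53].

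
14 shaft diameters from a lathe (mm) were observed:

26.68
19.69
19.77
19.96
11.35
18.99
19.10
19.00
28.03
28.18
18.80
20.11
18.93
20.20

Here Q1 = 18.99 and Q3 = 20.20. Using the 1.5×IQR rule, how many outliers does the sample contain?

IQR = 1.21; fences at 18.99 − 1.815 = 17.175 and 20.20 + 1.815 = 22.015.
Outside the cutoffs: 11.35, 26.68, 28.03, 28.18.

4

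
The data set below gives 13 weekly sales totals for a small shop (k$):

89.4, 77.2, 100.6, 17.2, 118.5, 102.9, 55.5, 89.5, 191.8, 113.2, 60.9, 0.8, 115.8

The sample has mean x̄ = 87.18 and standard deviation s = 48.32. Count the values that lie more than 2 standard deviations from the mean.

1

Cutoffs: x̄ ± 2s = [-9.46, 183.82].
Outside the cutoffs: 191.8.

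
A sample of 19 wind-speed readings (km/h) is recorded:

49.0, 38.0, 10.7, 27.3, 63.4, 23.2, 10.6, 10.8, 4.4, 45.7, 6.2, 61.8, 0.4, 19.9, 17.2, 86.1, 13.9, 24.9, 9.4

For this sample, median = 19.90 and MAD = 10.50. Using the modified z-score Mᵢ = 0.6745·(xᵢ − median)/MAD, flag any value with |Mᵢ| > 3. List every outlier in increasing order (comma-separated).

86.1

|Mᵢ| > 3 ⇔ |xᵢ − 19.90| > 3·10.50/0.6745 = 46.70.
So outliers lie outside [-26.80, 66.60].
86.1: M = 4.25 → outlier.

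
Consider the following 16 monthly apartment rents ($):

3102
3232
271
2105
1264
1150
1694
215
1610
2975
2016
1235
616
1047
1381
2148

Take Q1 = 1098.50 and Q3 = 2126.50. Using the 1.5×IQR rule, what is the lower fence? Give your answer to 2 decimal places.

-443.50

IQR = Q3 − Q1 = 2126.50 − 1098.50 = 1028.00.
Lower fence = Q1 − 1.5·IQR = 1098.50 − 1542.00 = -443.50.
Upper fence = Q3 + 1.5·IQR = 2126.50 + 1542.00 = 3668.50.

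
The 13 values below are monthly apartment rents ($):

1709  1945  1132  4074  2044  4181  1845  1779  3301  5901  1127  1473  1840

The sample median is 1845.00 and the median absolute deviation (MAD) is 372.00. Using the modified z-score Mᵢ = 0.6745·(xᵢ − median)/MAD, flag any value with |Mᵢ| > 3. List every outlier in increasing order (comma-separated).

|Mᵢ| > 3 ⇔ |xᵢ − 1845.00| > 3·372.00/0.6745 = 1654.56.
So outliers lie outside [190.44, 3499.56].
4074: M = 4.04 → outlier.
4181: M = 4.24 → outlier.
5901: M = 7.35 → outlier.

4074, 4181, 5901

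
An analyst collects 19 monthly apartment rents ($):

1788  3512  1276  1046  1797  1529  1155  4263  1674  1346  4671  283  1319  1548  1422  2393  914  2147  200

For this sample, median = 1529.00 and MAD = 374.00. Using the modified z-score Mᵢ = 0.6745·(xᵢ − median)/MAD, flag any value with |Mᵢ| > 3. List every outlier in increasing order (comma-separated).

3512, 4263, 4671

|Mᵢ| > 3 ⇔ |xᵢ − 1529.00| > 3·374.00/0.6745 = 1663.45.
So outliers lie outside [-134.45, 3192.45].
3512: M = 3.58 → outlier.
4263: M = 4.93 → outlier.
4671: M = 5.67 → outlier.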